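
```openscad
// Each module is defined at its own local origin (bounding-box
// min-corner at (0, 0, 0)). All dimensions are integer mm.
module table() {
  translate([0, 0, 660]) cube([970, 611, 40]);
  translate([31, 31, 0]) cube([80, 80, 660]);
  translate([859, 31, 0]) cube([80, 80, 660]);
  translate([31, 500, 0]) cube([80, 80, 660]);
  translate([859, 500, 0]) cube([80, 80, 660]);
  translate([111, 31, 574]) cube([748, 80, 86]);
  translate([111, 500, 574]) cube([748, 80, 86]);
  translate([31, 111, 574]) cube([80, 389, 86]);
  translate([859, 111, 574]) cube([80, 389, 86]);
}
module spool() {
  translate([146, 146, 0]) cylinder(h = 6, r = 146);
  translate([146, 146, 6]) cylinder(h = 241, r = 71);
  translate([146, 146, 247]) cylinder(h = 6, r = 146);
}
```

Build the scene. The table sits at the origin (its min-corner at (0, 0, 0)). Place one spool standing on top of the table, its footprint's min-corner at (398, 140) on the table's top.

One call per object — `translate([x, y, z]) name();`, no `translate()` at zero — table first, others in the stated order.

table();
translate([398, 140, 700]) spool();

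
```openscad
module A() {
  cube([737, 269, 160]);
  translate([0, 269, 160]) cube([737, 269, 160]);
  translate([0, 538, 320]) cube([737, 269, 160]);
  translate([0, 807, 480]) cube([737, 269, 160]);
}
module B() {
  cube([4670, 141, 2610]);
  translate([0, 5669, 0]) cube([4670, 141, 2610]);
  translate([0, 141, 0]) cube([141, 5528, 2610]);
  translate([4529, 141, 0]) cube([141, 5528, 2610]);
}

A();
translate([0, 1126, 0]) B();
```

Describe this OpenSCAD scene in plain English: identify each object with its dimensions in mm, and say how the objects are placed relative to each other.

A is a run of 4 identical solid stair steps. Each tread is 737×269 mm and each step block is 160 mm high. Step 1 rests on the floor; step k is offset from step 1 by (k−1)×269 mm in y and (k−1)×160 mm in z.

B is a box-shaped house frame (walls only): outside footprint 4670×5810 mm, wall height 2610 mm, wall thickness 141 mm. The two y-facing walls run the full x-width; the two x-facing walls fit between the inner faces of the y-facing walls.

The house frame is on the floor beside the staircase on its +y side.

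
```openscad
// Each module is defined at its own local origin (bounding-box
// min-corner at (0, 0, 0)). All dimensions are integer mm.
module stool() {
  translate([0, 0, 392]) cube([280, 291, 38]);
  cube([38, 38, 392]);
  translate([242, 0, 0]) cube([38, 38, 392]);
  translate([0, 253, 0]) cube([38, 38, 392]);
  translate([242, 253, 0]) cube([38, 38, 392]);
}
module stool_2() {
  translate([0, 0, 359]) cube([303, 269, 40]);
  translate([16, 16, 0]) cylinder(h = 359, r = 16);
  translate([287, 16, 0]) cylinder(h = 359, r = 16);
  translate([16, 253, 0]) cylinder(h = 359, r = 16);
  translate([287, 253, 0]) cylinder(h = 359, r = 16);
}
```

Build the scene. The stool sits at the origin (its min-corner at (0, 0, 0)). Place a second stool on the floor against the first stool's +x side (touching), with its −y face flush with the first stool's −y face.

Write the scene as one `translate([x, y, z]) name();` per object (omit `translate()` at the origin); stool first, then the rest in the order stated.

stool();
translate([280, 0, 0]) stool_2();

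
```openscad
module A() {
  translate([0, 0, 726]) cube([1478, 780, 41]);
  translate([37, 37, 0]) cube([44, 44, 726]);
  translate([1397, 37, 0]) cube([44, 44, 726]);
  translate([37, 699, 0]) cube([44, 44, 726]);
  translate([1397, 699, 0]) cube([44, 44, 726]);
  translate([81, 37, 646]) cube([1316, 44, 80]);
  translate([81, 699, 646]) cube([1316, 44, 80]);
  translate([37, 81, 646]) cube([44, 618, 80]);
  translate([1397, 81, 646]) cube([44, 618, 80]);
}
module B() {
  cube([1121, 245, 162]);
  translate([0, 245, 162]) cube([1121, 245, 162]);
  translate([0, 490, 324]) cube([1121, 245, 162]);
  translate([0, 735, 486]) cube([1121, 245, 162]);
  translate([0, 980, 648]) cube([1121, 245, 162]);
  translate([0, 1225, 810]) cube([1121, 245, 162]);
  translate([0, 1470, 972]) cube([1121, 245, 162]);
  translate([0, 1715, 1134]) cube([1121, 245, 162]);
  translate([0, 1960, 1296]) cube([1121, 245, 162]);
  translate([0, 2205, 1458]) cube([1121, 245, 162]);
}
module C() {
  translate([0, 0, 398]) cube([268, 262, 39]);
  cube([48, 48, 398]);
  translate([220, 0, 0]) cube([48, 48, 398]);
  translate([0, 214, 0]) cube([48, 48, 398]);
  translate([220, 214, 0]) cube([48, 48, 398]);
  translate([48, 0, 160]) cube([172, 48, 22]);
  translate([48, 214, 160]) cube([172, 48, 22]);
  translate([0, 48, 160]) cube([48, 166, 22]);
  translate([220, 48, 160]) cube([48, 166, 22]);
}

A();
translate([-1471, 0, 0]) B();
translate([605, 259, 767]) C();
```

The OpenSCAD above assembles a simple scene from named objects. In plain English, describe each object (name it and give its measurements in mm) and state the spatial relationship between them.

A is a table with a 1478×780 mm rectangular top, 41 mm thick, top surface at z = 767 mm, supported by four 44×44 mm square legs, each inset 37 mm from the nearest pair of top edges, running from the floor. Four apron rails, 44 mm thick and 80 mm tall, run between adjacent legs with their top edges flush with the underside of the top and their outer faces flush with the legs' outer faces.

B is a straight staircase of 10 solid steps. Each step is 1121 mm wide (x), 245 mm deep (y, the going) and 162 mm tall (the rise). The first step rests on the floor; each subsequent step sits one going further in +y and one rise higher in +z, directly behind and above the previous step with no overlap.

C is a four-legged stool. The seat is a 268×262×39 mm slab whose top surface is at z = 437 mm; four square legs, each 48×48 mm in cross-section, run from the floor (z = 0) to the underside of the seat, each flush with a corner of the seat. Four stretchers, 48 mm wide and 22 mm tall, connect adjacent legs with their undersides at z = 160 mm, each running between the inner faces of the legs it joins and aligned with the legs' outer faces on the other axis.

The staircase is on the floor beside the table on its −x side. The stool is on top of the table, centred.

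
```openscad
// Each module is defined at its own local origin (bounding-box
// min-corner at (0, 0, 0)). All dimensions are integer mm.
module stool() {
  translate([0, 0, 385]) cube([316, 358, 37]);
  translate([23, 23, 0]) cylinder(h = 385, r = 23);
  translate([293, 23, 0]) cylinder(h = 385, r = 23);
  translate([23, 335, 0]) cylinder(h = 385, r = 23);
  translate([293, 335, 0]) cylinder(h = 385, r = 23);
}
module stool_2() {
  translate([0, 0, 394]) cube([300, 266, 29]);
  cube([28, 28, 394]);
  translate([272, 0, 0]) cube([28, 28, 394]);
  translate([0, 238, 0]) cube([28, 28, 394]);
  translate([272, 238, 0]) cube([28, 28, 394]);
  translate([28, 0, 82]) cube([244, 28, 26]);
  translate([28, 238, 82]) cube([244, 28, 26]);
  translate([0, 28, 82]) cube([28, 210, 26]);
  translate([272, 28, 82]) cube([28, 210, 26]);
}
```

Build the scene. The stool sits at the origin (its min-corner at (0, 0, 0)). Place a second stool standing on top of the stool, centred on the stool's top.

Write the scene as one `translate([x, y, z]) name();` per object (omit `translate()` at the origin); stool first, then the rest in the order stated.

stool();
translate([8, 46, 422]) stool_2();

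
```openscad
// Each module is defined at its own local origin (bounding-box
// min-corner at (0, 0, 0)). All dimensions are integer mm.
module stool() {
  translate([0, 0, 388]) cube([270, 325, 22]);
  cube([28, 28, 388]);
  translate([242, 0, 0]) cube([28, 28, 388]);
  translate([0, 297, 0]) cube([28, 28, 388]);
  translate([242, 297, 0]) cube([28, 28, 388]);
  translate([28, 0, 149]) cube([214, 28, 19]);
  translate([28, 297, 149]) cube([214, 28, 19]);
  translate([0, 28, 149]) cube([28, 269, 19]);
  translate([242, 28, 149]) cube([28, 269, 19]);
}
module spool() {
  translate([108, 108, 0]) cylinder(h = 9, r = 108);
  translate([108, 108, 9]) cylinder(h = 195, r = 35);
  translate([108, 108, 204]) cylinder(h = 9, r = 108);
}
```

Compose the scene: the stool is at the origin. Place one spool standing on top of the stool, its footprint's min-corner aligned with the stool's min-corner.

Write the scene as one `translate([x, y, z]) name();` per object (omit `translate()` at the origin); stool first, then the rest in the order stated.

stool();
translate([0, 0, 410]) spool();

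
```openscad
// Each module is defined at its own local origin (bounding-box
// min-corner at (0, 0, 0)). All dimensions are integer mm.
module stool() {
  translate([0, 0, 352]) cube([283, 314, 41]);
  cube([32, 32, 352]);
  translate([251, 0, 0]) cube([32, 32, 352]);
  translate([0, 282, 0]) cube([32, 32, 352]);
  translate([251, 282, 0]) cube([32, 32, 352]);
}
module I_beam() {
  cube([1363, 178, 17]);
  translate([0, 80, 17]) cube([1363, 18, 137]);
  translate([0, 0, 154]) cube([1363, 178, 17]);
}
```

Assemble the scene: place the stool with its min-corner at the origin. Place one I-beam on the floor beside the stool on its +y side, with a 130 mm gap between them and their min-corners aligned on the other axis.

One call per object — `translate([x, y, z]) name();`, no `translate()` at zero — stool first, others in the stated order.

stool();
translate([0, 444, 0]) I_beam();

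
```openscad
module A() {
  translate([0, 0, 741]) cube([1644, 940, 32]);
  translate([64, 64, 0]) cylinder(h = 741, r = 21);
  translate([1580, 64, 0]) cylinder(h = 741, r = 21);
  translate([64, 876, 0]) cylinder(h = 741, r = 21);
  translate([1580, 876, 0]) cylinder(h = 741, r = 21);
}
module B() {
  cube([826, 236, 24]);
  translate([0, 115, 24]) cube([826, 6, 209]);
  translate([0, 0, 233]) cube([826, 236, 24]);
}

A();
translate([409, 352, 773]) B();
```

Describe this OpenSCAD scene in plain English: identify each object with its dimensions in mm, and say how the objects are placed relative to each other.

A is a table with a 1644×940 mm rectangular top, 32 mm thick, top surface at z = 773 mm, supported by four round legs of 42 mm diameter, each leg's bounding box inset 43 mm from the nearest pair of top edges, running from the floor.

B is an I-beam lying along x, 826 mm long. Overall section height 257 mm. Two flanges 236 mm wide (y) and 24 mm thick, one on the floor and one at the top; a web 6 mm thick runs between them, centred on the flange width.

The I-beam is on top of the table, centred.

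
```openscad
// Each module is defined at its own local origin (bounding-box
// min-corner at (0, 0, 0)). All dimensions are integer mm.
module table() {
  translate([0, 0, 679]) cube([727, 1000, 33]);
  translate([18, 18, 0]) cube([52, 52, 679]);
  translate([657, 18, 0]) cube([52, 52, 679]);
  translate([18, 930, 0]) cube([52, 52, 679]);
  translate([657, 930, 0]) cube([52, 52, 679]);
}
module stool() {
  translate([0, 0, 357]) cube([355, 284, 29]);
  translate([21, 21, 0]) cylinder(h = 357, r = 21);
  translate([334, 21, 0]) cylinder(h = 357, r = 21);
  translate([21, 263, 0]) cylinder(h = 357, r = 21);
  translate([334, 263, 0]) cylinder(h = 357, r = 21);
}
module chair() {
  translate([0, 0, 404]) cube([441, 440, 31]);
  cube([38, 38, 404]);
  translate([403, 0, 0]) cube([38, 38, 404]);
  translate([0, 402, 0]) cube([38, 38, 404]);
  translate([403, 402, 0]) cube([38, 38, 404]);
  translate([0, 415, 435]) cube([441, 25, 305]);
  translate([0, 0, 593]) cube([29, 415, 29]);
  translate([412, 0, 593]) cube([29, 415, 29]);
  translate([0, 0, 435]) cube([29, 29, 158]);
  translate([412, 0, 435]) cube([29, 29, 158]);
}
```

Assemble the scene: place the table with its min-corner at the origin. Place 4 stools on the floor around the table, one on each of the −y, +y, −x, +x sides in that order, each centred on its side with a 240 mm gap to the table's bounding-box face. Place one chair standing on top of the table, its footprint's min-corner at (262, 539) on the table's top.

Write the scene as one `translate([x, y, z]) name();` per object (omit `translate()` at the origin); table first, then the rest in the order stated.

table();
translate([186, -524, 0]) stool();
translate([186, 1240, 0]) stool();
translate([-595, 358, 0]) stool();
translate([967, 358, 0]) stool();
translate([262, 539, 712]) chair();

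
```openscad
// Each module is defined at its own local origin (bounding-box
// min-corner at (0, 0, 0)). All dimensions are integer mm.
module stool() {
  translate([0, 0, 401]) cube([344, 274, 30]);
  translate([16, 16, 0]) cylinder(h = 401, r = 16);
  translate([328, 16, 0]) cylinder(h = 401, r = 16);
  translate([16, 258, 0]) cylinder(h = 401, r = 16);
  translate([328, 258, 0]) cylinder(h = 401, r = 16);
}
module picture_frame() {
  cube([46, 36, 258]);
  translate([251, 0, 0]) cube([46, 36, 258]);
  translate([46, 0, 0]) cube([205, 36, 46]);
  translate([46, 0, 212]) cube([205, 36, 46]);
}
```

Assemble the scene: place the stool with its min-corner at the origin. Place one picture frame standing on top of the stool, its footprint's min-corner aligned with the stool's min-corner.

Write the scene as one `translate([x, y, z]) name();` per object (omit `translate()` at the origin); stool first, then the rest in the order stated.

stool();
translate([0, 0, 431]) picture_frame();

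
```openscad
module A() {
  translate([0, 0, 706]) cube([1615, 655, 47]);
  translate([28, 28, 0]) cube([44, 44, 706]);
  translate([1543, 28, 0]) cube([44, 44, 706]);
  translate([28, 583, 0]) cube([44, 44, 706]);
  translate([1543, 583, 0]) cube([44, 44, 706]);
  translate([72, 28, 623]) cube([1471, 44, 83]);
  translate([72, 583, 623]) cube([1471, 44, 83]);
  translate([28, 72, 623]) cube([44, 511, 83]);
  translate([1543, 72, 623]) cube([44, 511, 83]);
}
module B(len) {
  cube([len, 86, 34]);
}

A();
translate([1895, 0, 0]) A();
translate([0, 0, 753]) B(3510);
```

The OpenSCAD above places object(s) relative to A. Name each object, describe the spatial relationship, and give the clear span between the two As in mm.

Second table starts at x = 1895; first ends at x = 1615; clear span = 1895 − 1615 = 280 mm.

A is a table. B is a beam. A beam spans the tops of two tables. The clear span between the two tables is 280 mm.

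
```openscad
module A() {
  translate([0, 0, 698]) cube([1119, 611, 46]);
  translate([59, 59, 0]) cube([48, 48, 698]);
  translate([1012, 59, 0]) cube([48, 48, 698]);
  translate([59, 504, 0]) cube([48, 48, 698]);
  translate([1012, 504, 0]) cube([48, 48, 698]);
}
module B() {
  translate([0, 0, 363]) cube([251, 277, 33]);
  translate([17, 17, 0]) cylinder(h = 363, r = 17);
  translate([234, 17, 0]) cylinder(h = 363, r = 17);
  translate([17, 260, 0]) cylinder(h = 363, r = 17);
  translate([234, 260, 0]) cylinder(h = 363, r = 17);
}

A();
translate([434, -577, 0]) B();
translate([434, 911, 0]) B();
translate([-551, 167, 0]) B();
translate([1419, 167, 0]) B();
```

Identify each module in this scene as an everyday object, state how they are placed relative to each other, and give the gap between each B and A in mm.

A is a table. B is a stool. Four stools sit around the table at the −y, +y, −x, +x sides. The gap between each stool and the table is 300 mm.

Each stool's nearest face is 300 mm from the table's bounding box.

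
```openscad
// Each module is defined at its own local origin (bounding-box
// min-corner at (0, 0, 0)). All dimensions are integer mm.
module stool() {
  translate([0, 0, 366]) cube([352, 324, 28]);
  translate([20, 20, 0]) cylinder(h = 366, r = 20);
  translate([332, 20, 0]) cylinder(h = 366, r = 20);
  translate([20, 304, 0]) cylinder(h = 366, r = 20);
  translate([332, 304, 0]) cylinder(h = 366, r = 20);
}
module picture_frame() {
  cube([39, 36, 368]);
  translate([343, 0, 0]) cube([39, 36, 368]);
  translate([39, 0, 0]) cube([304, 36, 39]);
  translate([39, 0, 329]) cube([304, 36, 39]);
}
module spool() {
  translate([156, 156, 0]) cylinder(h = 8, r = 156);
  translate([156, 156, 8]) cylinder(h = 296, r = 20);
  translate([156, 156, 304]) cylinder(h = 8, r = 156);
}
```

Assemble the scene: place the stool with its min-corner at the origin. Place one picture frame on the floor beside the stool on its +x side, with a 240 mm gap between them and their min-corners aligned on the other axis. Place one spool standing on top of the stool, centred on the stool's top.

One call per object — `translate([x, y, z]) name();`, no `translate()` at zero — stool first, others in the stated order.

stool();
translate([592, 0, 0]) picture_frame();
translate([20, 6, 394]) spool();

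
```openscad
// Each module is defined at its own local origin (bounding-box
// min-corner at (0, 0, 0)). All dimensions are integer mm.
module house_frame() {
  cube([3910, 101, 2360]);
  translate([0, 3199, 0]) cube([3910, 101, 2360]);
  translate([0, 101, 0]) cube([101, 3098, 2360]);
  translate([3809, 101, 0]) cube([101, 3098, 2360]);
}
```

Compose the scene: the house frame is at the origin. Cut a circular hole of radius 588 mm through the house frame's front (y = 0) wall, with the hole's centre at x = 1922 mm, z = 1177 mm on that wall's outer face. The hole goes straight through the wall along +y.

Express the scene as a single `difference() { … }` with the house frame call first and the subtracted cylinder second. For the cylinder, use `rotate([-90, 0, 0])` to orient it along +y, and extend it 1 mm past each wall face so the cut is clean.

difference() {
  house_frame();
  translate([1922, -1, 1177]) rotate([-90, 0, 0]) cylinder(h = 103, r = 588);
}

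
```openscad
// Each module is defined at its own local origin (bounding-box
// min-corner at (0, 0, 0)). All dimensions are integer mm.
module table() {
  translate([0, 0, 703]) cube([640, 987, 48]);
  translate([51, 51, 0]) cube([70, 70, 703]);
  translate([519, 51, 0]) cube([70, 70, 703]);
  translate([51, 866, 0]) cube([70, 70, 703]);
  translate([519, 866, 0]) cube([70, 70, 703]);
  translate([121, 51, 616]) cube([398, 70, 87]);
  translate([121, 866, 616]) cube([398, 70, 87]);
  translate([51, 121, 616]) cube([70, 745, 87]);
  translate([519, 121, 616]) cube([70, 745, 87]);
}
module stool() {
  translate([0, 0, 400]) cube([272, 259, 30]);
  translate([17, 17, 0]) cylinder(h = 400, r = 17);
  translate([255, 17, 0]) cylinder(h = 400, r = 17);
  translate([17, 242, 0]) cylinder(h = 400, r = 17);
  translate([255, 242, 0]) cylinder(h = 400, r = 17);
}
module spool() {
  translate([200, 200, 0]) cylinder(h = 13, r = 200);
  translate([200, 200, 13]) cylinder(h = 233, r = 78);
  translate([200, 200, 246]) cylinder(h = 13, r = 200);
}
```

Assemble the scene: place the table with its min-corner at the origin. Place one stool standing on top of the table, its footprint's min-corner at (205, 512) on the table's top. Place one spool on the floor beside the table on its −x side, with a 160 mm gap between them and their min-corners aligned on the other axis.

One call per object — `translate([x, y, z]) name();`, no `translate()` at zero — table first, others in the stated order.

table();
translate([205, 512, 751]) stool();
translate([-560, 0, 0]) spool();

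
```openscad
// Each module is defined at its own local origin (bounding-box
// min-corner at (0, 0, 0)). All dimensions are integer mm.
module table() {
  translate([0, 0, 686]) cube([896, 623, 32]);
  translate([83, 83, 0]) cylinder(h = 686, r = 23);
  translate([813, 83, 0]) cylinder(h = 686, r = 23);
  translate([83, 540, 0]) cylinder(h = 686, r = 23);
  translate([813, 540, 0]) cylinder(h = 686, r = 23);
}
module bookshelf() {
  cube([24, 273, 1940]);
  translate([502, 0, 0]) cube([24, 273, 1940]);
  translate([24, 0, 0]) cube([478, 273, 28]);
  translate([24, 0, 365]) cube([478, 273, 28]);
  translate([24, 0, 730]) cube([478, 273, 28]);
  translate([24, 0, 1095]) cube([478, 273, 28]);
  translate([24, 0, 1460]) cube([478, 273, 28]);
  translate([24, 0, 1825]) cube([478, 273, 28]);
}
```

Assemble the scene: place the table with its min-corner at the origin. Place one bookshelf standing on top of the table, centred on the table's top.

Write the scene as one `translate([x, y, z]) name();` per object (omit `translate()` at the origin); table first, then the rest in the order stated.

table();
translate([185, 175, 718]) bookshelf();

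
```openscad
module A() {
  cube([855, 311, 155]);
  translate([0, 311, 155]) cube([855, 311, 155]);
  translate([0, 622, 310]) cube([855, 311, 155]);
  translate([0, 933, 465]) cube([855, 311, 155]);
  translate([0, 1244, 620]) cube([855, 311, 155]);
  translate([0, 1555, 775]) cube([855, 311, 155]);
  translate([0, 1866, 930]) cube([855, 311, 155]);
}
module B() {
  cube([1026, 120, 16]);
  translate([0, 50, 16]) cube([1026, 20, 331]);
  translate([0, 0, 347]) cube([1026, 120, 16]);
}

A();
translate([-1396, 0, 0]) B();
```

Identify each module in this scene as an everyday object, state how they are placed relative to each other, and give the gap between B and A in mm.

The I-beam's nearest face is 370 mm from the staircase's −x face.

A is a staircase. B is an I-beam. The I-beam is on the floor beside the staircase on its −x side. The gap between the I-beam and the staircase is 370 mm.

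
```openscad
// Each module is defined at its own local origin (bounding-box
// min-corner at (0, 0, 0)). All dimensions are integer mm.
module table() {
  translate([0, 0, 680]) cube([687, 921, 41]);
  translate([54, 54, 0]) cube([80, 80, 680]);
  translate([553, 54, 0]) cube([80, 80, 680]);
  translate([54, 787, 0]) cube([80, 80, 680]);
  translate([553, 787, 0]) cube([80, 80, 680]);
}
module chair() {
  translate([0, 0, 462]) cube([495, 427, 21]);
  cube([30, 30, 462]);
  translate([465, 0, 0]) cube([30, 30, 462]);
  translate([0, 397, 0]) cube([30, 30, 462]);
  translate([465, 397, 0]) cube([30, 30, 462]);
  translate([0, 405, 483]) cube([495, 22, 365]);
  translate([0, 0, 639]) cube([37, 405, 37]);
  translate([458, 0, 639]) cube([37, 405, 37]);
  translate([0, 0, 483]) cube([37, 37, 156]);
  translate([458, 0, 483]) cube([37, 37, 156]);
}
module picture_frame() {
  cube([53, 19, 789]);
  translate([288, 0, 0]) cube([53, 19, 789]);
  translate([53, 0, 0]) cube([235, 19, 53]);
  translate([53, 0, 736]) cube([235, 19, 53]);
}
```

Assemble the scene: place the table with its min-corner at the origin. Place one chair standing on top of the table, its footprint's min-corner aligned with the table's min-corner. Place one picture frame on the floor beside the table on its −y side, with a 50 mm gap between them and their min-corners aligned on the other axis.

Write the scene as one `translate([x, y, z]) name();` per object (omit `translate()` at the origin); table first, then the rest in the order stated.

table();
translate([0, 0, 721]) chair();
translate([0, -69, 0]) picture_frame();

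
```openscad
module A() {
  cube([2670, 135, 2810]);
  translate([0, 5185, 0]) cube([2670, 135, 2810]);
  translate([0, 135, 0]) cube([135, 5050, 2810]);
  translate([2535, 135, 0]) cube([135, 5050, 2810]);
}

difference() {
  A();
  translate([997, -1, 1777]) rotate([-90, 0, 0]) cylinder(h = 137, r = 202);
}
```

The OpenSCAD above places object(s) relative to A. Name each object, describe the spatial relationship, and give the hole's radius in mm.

A is a house frame. The house frame has a circular hole through its front wall. The hole's radius is 202 mm.

The subtracted cylinder has r = 202 mm.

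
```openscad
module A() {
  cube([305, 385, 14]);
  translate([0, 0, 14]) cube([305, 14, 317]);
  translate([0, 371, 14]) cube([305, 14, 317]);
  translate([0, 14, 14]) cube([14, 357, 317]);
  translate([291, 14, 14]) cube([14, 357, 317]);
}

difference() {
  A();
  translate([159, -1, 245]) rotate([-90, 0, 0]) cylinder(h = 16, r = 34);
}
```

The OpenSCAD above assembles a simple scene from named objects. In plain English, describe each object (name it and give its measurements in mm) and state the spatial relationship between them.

A is an open storage box with external size 305×385×331 mm and wall thickness 14 mm (the base is also 14 mm thick). The base covers the whole footprint; the four walls stand on the base, with the y-facing walls full-width and the x-facing walls fitting between their inner faces.

The open box has a circular hole of radius 34 mm through its front wall, centred at (x = 159, z = 245).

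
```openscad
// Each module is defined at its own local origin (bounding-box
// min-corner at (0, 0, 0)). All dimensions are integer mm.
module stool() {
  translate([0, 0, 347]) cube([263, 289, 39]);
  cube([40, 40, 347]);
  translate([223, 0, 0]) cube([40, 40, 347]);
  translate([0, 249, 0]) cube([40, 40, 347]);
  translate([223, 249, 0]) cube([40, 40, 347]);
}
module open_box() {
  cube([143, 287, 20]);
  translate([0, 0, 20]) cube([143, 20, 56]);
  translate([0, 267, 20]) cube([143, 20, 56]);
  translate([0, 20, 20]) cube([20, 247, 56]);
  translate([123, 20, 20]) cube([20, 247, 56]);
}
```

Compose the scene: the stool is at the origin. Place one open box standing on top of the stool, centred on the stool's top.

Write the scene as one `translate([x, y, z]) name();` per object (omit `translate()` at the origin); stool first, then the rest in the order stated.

stool();
translate([60, 1, 386]) open_box();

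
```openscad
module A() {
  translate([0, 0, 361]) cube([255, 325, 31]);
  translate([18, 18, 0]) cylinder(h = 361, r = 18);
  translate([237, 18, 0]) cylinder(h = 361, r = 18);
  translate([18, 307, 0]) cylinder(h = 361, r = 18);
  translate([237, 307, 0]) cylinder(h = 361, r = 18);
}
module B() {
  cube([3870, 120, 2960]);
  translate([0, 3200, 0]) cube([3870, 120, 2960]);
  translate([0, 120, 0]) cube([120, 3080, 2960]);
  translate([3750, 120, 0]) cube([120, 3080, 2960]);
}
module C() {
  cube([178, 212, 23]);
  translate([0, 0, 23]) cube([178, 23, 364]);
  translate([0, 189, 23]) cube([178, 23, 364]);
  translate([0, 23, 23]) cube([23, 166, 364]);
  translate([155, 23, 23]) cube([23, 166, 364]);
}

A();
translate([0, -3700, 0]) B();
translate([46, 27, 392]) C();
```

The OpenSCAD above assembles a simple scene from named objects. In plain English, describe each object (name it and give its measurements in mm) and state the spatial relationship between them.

A is a four-legged stool. The seat is a 255×325×31 mm slab whose top surface is at z = 392 mm; four round legs, each 36 mm in diameter, run from the floor (z = 0) to the underside of the seat, each leg's axis is inset half a diameter from the nearest pair of seat edges (so the leg's bounding box is flush with the corner).

B is the wall frame of a small rectangular building: four walls, each 2960 mm tall and 120 mm thick, enclosing a footprint 3870 mm (x) by 3320 mm (y) outside-to-outside, with no floor or roof. The front and back walls (the −y and +y sides) span the full width; the two side walls fit between them.

C is an open storage box with external size 178×212×387 mm and wall thickness 23 mm (the base is also 23 mm thick). The base covers the whole footprint; the four walls stand on the base, with the y-facing walls full-width and the x-facing walls fitting between their inner faces.

The house frame is on the floor beside the stool on its −y side. The open box is on top of the stool.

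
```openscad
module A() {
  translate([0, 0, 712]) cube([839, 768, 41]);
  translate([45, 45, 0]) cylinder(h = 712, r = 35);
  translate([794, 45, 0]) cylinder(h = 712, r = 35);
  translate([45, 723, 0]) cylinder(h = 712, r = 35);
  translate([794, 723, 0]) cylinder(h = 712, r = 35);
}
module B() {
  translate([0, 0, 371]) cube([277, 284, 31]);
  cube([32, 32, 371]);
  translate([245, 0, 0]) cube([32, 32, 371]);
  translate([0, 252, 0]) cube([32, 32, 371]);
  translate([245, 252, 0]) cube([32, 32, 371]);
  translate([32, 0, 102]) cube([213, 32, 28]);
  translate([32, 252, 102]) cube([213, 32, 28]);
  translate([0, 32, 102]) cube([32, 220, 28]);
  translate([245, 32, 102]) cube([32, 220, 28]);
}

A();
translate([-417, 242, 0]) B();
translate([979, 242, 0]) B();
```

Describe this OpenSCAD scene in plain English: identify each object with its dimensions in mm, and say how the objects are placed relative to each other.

A is a table: top 839 mm (x) × 768 mm (y), 41 mm thick, upper face at z = 753 mm, on four round legs of 70 mm diameter, each leg's bounding box inset 10 mm from the nearest pair of top edges, running from z = 0 to the bottom of the top.

B is a four-legged stool. The seat is a 277×284×31 mm slab whose top surface is at z = 402 mm; four square legs, each 32×32 mm in cross-section, run from the floor (z = 0) to the underside of the seat, each flush with a corner of the seat. Four stretchers, 32 mm wide and 28 mm tall, connect adjacent legs with their undersides at z = 102 mm, each running between the inner faces of the legs it joins and aligned with the legs' outer faces on the other axis.

Two stools sit around the table at the −x, +x sides.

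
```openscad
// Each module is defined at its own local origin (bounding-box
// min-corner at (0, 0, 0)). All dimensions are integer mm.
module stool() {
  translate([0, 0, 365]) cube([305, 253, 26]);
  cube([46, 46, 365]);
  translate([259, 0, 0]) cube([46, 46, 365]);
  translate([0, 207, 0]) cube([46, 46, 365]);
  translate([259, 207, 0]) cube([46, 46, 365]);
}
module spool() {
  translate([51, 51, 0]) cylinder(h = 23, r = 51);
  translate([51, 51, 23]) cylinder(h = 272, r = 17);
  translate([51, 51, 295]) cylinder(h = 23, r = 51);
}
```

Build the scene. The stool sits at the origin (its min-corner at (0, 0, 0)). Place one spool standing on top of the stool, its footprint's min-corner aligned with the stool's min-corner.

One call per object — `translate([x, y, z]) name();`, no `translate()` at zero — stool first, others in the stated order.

stool();
translate([0, 0, 391]) spool();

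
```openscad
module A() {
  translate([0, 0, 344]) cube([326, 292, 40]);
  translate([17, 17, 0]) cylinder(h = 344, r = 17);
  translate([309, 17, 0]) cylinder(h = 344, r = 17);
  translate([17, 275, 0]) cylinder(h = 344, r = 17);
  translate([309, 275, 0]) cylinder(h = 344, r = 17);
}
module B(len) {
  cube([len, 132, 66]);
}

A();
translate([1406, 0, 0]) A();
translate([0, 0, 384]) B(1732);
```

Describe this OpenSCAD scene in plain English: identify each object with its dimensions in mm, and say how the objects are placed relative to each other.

A is a four-legged stool. The seat is a 326×292×40 mm slab whose top surface is at z = 384 mm; four round legs, each 34 mm in diameter, run from the floor (z = 0) to the underside of the seat, each leg's axis is inset half a diameter from the nearest pair of seat edges (so the leg's bounding box is flush with the corner).

B is a rectangular beam 1732 mm long (x), 132 mm deep (y), 66 mm thick (z).

The beam spans the tops of two stools placed 1080 mm apart, resting at z = 384 mm.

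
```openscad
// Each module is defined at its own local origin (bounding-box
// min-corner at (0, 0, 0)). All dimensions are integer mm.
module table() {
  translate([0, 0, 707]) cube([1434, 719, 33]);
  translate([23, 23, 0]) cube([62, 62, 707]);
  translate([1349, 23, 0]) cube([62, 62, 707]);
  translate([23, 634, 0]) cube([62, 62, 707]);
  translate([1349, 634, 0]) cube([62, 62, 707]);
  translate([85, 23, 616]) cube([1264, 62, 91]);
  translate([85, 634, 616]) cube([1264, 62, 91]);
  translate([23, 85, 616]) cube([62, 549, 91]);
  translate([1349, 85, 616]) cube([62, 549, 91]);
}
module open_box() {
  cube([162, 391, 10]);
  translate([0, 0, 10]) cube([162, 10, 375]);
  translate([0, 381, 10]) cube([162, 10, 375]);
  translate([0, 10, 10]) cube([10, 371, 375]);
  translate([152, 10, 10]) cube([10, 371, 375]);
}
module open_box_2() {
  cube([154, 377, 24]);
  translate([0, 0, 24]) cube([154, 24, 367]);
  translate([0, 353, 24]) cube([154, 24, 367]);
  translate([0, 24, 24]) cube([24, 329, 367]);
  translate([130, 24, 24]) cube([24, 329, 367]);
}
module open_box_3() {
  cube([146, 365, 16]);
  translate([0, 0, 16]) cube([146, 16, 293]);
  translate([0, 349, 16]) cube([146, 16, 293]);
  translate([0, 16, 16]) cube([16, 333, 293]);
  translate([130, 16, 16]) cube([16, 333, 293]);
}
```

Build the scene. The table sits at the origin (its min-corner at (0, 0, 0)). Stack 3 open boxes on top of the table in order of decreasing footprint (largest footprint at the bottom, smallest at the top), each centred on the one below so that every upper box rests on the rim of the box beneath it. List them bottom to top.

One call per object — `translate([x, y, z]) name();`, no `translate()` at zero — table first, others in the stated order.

table();
translate([636, 164, 740]) open_box();
translate([640, 171, 1125]) open_box_2();
translate([644, 177, 1516]) open_box_3();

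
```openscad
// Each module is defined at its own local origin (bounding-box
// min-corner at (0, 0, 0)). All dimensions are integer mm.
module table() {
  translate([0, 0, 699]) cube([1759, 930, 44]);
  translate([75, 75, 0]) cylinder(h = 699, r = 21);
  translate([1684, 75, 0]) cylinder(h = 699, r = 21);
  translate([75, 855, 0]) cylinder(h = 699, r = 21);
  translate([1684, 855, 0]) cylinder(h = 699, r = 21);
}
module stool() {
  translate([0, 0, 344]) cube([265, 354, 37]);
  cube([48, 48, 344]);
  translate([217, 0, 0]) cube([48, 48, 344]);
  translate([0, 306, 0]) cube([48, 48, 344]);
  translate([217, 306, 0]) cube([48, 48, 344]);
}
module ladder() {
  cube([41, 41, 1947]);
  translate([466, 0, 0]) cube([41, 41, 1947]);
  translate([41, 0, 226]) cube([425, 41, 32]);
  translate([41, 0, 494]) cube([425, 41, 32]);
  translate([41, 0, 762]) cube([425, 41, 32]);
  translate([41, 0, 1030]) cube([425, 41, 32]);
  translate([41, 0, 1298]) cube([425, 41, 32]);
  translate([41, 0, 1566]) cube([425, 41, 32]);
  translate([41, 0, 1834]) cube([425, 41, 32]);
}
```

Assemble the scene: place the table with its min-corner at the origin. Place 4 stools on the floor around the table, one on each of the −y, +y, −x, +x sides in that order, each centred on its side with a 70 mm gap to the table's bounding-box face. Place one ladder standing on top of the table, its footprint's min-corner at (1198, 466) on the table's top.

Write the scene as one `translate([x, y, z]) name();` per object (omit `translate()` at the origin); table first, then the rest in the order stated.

table();
translate([747, -424, 0]) stool();
translate([747, 1000, 0]) stool();
translate([-335, 288, 0]) stool();
translate([1829, 288, 0]) stool();
translate([1198, 466, 743]) ladder();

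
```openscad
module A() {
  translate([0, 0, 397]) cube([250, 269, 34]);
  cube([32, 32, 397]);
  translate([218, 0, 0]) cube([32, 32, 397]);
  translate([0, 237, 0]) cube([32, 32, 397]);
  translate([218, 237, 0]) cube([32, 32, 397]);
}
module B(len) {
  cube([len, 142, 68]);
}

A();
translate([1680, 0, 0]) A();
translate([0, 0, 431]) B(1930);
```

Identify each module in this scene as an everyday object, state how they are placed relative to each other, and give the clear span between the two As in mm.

Second stool starts at x = 1680; first ends at x = 250; clear span = 1680 − 250 = 1430 mm.

A is a stool. B is a beam. A beam spans the tops of two stools. The clear span between the two stools is 1430 mm.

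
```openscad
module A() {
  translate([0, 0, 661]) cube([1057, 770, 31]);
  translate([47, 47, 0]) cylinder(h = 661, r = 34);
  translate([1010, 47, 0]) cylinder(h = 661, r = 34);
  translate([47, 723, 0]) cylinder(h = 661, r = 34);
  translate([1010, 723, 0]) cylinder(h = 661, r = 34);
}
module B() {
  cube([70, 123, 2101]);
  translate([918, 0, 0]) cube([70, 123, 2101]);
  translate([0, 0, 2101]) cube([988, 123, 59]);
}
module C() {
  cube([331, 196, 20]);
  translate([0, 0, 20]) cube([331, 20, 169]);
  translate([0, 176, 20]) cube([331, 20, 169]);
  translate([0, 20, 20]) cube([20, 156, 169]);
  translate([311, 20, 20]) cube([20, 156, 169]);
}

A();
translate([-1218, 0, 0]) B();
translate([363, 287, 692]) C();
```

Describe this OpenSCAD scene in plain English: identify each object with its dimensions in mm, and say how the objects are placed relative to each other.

A is a table: top 1057 mm (x) × 770 mm (y), 31 mm thick, upper face at z = 692 mm, on four round legs of 68 mm diameter, each leg's bounding box inset 13 mm from the nearest pair of top edges, running from z = 0 to the bottom of the top.

B is a door frame. The clear opening is 848 mm wide and 2101 mm high. Two 70 mm wide jambs, 123 mm deep, stand either side of the opening from the floor to the top of the opening. A 59 mm thick head sits across the top of both jambs, spanning the full outside width of the frame.

C is an open storage box with external size 331×196×189 mm and wall thickness 20 mm (the base is also 20 mm thick). The base covers the whole footprint; the four walls stand on the base, with the y-facing walls full-width and the x-facing walls fitting between their inner faces.

The door frame is on the floor beside the table on its −x side. The open box is on top of the table, centred.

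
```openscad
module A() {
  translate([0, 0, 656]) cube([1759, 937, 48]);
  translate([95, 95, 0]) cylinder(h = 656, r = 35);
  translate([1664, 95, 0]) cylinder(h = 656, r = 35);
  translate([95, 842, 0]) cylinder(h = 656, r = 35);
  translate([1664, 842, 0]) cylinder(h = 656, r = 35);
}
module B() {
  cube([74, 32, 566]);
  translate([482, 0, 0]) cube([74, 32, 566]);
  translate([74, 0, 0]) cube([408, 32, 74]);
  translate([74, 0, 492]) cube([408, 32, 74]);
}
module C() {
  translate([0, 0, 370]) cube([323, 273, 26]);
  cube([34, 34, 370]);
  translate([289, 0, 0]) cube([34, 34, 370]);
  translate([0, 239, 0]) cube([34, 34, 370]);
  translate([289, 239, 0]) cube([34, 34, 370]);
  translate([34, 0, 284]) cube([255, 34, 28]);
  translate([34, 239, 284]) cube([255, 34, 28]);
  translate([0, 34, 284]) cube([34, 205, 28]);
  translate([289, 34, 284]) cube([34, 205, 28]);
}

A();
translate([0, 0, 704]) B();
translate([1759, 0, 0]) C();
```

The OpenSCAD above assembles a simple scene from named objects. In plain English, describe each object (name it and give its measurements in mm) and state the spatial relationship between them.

A is a table: top 1759 mm (x) × 937 mm (y), 48 mm thick, upper face at z = 704 mm, on four round legs of 70 mm diameter, each leg's bounding box inset 60 mm from the nearest pair of top edges, running from z = 0 to the bottom of the top.

B is a rectangular picture frame lying in the x–z plane (depth along y). The opening is 408 mm wide (x) by 418 mm tall (z), surrounded by a border 74 mm wide on all four sides. The frame is 32 mm deep and is made of two full-height vertical stiles with two horizontal rails fitted between them.

C is a four-legged stool. The seat is a 323×273×26 mm slab whose top surface is at z = 396 mm; four square legs, each 34×34 mm in cross-section, run from the floor (z = 0) to the underside of the seat, each flush with a corner of the seat. Four stretchers, 34 mm wide and 28 mm tall, connect adjacent legs with their undersides at z = 284 mm, each running between the inner faces of the legs it joins and aligned with the legs' outer faces on the other axis.

The picture frame is on top of the table. The stool is against the table's +x side, with their −y faces flush.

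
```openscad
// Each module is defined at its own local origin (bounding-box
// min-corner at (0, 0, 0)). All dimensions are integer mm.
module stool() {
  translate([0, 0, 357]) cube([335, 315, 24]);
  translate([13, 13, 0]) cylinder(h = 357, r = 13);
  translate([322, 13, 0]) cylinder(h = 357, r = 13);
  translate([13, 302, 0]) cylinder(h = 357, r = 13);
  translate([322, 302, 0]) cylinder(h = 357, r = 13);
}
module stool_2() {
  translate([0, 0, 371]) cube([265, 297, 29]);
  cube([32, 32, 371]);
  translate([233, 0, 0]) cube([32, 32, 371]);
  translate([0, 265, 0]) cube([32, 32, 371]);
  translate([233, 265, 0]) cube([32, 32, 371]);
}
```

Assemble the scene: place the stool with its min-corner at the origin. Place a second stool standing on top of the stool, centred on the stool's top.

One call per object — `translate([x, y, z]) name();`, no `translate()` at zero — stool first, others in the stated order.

stool();
translate([35, 9, 381]) stool_2();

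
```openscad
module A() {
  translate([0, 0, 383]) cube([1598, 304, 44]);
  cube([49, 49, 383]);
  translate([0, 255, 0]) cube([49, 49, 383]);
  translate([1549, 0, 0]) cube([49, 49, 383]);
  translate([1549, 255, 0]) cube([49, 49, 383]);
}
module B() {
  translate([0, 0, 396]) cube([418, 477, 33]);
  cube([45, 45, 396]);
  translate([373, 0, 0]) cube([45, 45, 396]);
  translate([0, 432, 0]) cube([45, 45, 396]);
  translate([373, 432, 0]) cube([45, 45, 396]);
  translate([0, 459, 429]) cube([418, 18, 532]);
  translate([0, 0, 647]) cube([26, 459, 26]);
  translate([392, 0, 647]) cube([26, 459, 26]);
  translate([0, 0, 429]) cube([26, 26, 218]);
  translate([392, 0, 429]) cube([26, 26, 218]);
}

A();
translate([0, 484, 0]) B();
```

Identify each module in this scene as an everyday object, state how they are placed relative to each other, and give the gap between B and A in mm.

The chair's nearest face is 180 mm from the bench's +y face.

A is a bench. B is a chair. The chair is on the floor beside the bench on its +y side. The gap between the chair and the bench is 180 mm.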